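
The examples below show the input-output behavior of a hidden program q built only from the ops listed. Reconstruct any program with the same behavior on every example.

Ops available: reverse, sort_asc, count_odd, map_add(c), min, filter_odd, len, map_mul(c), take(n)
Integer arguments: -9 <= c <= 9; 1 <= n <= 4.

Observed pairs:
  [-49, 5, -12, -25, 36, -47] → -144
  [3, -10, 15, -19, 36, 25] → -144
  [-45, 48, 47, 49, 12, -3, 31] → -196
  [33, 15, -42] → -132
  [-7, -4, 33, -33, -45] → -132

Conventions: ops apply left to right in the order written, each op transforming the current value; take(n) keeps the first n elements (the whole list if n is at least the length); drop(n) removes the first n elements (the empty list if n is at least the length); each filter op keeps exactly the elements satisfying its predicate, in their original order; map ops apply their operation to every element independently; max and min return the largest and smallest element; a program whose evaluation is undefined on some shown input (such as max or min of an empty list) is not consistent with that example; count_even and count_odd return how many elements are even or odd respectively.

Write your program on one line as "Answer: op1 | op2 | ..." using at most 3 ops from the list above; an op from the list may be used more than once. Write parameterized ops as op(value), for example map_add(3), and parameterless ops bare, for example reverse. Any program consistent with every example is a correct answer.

map_mul(-4) | min

Check, running the answer program on each example:
  [-49, 5, -12, -25, 36, -47] -> [196, -20, 48, 100, -144, 188] -> -144
  [3, -10, 15, -19, 36, 25] -> [-12, 40, -60, 76, -144, -100] -> -144
  [-45, 48, 47, 49, 12, -3, 31] -> [180, -192, -188, -196, -48, 12, -124] -> -196
  [33, 15, -42] -> [-132, -60, 168] -> -132
  [-7, -4, 33, -33, -45] -> [28, 16, -132, 132, 180] -> -132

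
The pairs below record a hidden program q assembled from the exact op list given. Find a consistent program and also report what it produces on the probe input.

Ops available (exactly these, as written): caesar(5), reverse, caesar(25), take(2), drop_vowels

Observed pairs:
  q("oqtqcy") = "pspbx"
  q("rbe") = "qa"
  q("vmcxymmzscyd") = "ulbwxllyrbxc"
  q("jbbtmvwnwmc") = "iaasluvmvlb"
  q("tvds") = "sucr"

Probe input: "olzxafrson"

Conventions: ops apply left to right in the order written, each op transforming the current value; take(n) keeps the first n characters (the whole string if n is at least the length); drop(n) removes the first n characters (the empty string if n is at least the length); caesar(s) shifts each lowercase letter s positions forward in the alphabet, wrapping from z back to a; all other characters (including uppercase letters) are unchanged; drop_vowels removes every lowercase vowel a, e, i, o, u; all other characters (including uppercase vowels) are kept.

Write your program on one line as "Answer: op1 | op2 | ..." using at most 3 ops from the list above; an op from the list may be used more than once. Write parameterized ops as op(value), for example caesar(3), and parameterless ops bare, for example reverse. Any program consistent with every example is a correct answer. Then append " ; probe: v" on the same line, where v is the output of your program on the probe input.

drop_vowels | caesar(25) ; probe: "kyweqrm"

Check, running the answer program on each example:
  "oqtqcy" -> "qtqcy" -> "pspbx"
  "rbe" -> "rb" -> "qa"
  "vmcxymmzscyd" -> "vmcxymmzscyd" -> "ulbwxllyrbxc"
  "jbbtmvwnwmc" -> "jbbtmvwnwmc" -> "iaasluvmvlb"
  "tvds" -> "tvds" -> "sucr"
  probe: "olzxafrson" -> "lzxfrsn" -> "kyweqrm"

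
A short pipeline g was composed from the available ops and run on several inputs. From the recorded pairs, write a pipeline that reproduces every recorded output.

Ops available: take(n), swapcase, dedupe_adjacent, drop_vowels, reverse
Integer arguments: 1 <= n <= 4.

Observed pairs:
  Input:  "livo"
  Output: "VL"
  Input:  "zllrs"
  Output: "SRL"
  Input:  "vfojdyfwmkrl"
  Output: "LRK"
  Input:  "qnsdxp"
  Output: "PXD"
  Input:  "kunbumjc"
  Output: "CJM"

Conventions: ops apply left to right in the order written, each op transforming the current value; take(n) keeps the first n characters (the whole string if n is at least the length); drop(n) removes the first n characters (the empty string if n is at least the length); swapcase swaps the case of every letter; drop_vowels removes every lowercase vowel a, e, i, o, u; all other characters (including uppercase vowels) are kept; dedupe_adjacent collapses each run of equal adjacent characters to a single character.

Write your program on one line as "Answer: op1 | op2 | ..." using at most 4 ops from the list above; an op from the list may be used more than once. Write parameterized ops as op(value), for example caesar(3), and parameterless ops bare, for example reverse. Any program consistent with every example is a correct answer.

reverse | drop_vowels | take(3) | swapcase

Check, running the answer program on each example:
  "livo" -> "ovil" -> "vl" -> "vl" -> "VL"
  "zllrs" -> "srllz" -> "srllz" -> "srl" -> "SRL"
  "vfojdyfwmkrl" -> "lrkmwfydjofv" -> "lrkmwfydjfv" -> "lrk" -> "LRK"
  "qnsdxp" -> "pxdsnq" -> "pxdsnq" -> "pxd" -> "PXD"
  "kunbumjc" -> "cjmubnuk" -> "cjmbnk" -> "cjm" -> "CJM"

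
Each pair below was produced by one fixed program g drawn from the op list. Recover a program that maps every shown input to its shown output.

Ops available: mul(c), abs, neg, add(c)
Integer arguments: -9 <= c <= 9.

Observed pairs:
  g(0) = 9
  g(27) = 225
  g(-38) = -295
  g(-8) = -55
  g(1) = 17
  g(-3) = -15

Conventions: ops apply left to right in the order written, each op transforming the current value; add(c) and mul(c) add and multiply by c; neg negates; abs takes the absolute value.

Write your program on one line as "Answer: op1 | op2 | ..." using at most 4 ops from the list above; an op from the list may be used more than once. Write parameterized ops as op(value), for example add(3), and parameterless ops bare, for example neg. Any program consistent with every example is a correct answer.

neg | mul(-8) | add(9)

Check, running the answer program on each example:
  0 -> 0 -> 0 -> 9
  27 -> -27 -> 216 -> 225
  -38 -> 38 -> -304 -> -295
  -8 -> 8 -> -64 -> -55
  1 -> -1 -> 8 -> 17
  -3 -> 3 -> -24 -> -15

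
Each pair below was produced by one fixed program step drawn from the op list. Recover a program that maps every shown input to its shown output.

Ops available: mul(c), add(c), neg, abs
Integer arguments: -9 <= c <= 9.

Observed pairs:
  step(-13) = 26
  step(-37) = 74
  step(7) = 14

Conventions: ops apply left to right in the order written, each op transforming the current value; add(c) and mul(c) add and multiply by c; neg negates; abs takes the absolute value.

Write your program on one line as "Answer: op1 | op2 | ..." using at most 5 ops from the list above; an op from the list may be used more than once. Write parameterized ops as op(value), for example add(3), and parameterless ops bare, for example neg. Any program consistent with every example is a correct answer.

neg | mul(-2) | neg | abs

Check, running the answer program on each example:
  -13 -> 13 -> -26 -> 26 -> 26
  -37 -> 37 -> -74 -> 74 -> 74
  7 -> -7 -> 14 -> -14 -> 14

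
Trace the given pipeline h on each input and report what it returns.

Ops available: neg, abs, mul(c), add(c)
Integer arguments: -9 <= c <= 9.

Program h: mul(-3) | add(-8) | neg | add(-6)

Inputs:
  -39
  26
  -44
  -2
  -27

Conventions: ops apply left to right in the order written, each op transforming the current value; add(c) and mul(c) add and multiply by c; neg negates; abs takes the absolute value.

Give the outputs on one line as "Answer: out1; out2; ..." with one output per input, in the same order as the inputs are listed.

Execution, op by op:
  -39 -> 117 -> 109 -> -109 -> -115
  26 -> -78 -> -86 -> 86 -> 80
  -44 -> 132 -> 124 -> -124 -> -130
  -2 -> 6 -> -2 -> 2 -> -4
  -27 -> 81 -> 73 -> -73 -> -79

-115; 80; -130; -4; -79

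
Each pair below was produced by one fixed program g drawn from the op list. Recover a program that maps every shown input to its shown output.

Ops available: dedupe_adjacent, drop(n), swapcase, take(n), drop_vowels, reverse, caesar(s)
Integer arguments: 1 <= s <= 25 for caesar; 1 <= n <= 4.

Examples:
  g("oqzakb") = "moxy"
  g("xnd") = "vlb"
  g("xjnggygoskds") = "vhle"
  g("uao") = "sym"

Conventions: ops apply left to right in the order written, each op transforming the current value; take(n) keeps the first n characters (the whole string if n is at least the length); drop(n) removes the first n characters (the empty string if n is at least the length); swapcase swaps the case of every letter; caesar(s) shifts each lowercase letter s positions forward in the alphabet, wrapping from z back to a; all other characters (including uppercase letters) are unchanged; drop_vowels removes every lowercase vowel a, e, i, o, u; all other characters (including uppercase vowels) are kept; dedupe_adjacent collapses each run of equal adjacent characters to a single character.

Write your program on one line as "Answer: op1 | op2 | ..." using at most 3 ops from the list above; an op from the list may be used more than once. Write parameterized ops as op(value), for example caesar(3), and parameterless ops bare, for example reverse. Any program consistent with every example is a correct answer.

take(4) | caesar(24)

Check, running the answer program on each example:
  "oqzakb" -> "oqza" -> "moxy"
  "xnd" -> "xnd" -> "vlb"
  "xjnggygoskds" -> "xjng" -> "vhle"
  "uao" -> "uao" -> "sym"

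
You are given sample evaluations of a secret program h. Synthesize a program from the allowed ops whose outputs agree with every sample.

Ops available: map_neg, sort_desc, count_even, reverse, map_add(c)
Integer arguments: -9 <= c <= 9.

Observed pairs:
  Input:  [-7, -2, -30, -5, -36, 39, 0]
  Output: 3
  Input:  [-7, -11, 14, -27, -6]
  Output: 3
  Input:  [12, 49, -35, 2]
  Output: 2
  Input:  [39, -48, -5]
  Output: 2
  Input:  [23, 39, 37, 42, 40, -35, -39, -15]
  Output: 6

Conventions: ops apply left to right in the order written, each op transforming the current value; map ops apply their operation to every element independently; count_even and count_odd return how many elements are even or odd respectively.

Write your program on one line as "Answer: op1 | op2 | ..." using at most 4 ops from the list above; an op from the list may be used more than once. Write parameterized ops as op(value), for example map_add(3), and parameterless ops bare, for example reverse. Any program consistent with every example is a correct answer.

reverse | map_add(-3) | map_neg | count_even

Check, running the answer program on each example:
  [-7, -2, -30, -5, -36, 39, 0] -> [0, 39, -36, -5, -30, -2, -7] -> [-3, 36, -39, -8, -33, -5, -10] -> [3, -36, 39, 8, 33, 5, 10] -> 3
  [-7, -11, 14, -27, -6] -> [-6, -27, 14, -11, -7] -> [-9, -30, 11, -14, -10] -> [9, 30, -11, 14, 10] -> 3
  [12, 49, -35, 2] -> [2, -35, 49, 12] -> [-1, -38, 46, 9] -> [1, 38, -46, -9] -> 2
  [39, -48, -5] -> [-5, -48, 39] -> [-8, -51, 36] -> [8, 51, -36] -> 2
  [23, 39, 37, 42, 40, -35, -39, -15] -> [-15, -39, -35, 40, 42, 37, 39, 23] -> [-18, -42, -38, 37, 39, 34, 36, 20] -> [18, 42, 38, -37, -39, -34, -36, -20] -> 6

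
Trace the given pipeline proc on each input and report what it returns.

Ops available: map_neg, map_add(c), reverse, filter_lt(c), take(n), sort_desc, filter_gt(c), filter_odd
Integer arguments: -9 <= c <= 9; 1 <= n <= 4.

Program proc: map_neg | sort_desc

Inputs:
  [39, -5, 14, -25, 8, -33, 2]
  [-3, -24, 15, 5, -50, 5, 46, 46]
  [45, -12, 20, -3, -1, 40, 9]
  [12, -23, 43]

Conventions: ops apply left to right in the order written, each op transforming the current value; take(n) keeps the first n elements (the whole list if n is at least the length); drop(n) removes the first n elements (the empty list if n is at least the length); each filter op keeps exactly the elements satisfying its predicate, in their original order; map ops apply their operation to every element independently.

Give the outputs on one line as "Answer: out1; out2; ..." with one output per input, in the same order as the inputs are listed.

Execution, op by op:
  [39, -5, 14, -25, 8, -33, 2] -> [-39, 5, -14, 25, -8, 33, -2] -> [33, 25, 5, -2, -8, -14, -39]
  [-3, -24, 15, 5, -50, 5, 46, 46] -> [3, 24, -15, -5, 50, -5, -46, -46] -> [50, 24, 3, -5, -5, -15, -46, -46]
  [45, -12, 20, -3, -1, 40, 9] -> [-45, 12, -20, 3, 1, -40, -9] -> [12, 3, 1, -9, -20, -40, -45]
  [12, -23, 43] -> [-12, 23, -43] -> [23, -12, -43]

[33, 25, 5, -2, -8, -14, -39]; [50, 24, 3, -5, -5, -15, -46, -46]; [12, 3, 1, -9, -20, -40, -45]; [23, -12, -43]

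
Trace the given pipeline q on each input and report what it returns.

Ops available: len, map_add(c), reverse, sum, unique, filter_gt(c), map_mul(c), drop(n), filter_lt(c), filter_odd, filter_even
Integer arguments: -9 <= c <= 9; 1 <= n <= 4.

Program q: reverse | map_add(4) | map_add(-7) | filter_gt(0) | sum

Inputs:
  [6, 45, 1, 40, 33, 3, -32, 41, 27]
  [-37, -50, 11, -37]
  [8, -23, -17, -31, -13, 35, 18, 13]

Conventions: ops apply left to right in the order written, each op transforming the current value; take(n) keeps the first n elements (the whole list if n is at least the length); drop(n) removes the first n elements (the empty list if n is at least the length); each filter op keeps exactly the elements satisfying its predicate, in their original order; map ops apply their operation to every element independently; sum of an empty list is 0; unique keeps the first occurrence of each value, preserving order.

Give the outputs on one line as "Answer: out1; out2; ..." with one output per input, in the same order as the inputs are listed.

174; 8; 62

Execution, op by op:
  [6, 45, 1, 40, 33, 3, -32, 41, 27] -> [27, 41, -32, 3, 33, 40, 1, 45, 6] -> [31, 45, -28, 7, 37, 44, 5, 49, 10] -> [24, 38, -35, 0, 30, 37, -2, 42, 3] -> [24, 38, 30, 37, 42, 3] -> 174
  [-37, -50, 11, -37] -> [-37, 11, -50, -37] -> [-33, 15, -46, -33] -> [-40, 8, -53, -40] -> [8] -> 8
  [8, -23, -17, -31, -13, 35, 18, 13] -> [13, 18, 35, -13, -31, -17, -23, 8] -> [17, 22, 39, -9, -27, -13, -19, 12] -> [10, 15, 32, -16, -34, -20, -26, 5] -> [10, 15, 32, 5] -> 62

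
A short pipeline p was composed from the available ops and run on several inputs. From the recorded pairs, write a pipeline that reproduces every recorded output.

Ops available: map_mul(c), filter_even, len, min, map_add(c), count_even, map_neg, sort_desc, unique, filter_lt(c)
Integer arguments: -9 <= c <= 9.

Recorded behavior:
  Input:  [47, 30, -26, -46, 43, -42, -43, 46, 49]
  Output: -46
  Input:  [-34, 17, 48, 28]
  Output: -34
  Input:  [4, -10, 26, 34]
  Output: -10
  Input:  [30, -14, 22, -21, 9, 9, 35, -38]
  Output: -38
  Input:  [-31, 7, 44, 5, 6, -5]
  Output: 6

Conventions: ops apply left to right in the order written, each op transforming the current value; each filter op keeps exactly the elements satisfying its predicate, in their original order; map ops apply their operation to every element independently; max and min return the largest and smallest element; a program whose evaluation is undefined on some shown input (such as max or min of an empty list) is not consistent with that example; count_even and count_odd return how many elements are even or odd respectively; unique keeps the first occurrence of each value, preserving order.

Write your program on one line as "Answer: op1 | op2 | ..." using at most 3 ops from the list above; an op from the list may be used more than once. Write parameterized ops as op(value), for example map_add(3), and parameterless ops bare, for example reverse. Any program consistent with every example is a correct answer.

filter_even | sort_desc | min

Check, running the answer program on each example:
  [47, 30, -26, -46, 43, -42, -43, 46, 49] -> [30, -26, -46, -42, 46] -> [46, 30, -26, -42, -46] -> -46
  [-34, 17, 48, 28] -> [-34, 48, 28] -> [48, 28, -34] -> -34
  [4, -10, 26, 34] -> [4, -10, 26, 34] -> [34, 26, 4, -10] -> -10
  [30, -14, 22, -21, 9, 9, 35, -38] -> [30, -14, 22, -38] -> [30, 22, -14, -38] -> -38
  [-31, 7, 44, 5, 6, -5] -> [44, 6] -> [44, 6] -> 6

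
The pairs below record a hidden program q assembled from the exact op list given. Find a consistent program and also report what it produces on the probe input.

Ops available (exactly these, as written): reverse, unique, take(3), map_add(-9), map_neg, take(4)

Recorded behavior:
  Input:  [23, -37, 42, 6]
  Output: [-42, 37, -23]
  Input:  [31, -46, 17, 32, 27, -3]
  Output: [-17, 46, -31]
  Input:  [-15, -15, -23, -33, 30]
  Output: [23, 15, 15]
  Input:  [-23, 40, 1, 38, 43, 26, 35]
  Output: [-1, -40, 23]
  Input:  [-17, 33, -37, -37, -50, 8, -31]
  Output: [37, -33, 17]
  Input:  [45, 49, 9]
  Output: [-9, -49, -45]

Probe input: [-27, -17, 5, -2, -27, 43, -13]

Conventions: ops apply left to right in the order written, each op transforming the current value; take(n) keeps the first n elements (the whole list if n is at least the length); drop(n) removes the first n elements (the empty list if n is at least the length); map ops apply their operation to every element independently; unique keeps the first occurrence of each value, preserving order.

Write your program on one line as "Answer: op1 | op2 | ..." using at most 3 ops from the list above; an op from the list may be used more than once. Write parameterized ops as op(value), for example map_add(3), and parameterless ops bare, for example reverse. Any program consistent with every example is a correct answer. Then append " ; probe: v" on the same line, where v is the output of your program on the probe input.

map_neg | take(3) | reverse ; probe: [-5, 17, 27]

Check, running the answer program on each example:
  [23, -37, 42, 6] -> [-23, 37, -42, -6] -> [-23, 37, -42] -> [-42, 37, -23]
  [31, -46, 17, 32, 27, -3] -> [-31, 46, -17, -32, -27, 3] -> [-31, 46, -17] -> [-17, 46, -31]
  [-15, -15, -23, -33, 30] -> [15, 15, 23, 33, -30] -> [15, 15, 23] -> [23, 15, 15]
  [-23, 40, 1, 38, 43, 26, 35] -> [23, -40, -1, -38, -43, -26, -35] -> [23, -40, -1] -> [-1, -40, 23]
  [-17, 33, -37, -37, -50, 8, -31] -> [17, -33, 37, 37, 50, -8, 31] -> [17, -33, 37] -> [37, -33, 17]
  [45, 49, 9] -> [-45, -49, -9] -> [-45, -49, -9] -> [-9, -49, -45]
  probe: [-27, -17, 5, -2, -27, 43, -13] -> [27, 17, -5, 2, 27, -43, 13] -> [27, 17, -5] -> [-5, 17, 27]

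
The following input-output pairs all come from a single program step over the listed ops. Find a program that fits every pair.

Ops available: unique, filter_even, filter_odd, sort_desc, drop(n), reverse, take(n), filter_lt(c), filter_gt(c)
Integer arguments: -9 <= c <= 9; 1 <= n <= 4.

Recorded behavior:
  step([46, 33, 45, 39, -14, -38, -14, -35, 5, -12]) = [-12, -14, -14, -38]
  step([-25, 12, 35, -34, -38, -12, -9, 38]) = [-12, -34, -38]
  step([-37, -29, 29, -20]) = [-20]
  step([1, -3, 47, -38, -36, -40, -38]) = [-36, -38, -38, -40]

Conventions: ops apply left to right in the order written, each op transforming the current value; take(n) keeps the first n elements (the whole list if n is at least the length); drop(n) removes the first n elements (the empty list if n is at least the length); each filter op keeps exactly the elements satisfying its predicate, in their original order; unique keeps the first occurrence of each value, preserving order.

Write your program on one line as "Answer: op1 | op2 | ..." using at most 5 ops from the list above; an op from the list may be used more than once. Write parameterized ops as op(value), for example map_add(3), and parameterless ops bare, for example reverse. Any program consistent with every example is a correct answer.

filter_lt(-8) | reverse | sort_desc | filter_even

Check, running the answer program on each example:
  [46, 33, 45, 39, -14, -38, -14, -35, 5, -12] -> [-14, -38, -14, -35, -12] -> [-12, -35, -14, -38, -14] -> [-12, -14, -14, -35, -38] -> [-12, -14, -14, -38]
  [-25, 12, 35, -34, -38, -12, -9, 38] -> [-25, -34, -38, -12, -9] -> [-9, -12, -38, -34, -25] -> [-9, -12, -25, -34, -38] -> [-12, -34, -38]
  [-37, -29, 29, -20] -> [-37, -29, -20] -> [-20, -29, -37] -> [-20, -29, -37] -> [-20]
  [1, -3, 47, -38, -36, -40, -38] -> [-38, -36, -40, -38] -> [-38, -40, -36, -38] -> [-36, -38, -38, -40] -> [-36, -38, -38, -40]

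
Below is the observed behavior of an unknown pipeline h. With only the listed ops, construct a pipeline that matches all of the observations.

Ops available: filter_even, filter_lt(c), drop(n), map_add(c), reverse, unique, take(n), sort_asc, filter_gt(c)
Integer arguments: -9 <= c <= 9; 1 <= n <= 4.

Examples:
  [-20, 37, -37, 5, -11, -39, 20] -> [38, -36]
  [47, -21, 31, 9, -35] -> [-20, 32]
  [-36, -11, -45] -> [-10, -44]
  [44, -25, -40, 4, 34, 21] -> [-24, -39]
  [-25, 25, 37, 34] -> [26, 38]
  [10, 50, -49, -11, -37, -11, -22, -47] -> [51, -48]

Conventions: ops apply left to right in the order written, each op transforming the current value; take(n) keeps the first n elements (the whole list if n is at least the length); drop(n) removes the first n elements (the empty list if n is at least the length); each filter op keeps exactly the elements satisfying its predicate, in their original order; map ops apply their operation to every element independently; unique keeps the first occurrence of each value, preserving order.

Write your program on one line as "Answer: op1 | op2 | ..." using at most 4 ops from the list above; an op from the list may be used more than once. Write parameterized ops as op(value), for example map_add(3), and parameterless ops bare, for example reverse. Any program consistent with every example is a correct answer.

map_add(1) | drop(1) | take(4) | take(2)

Check, running the answer program on each example:
  [-20, 37, -37, 5, -11, -39, 20] -> [-19, 38, -36, 6, -10, -38, 21] -> [38, -36, 6, -10, -38, 21] -> [38, -36, 6, -10] -> [38, -36]
  [47, -21, 31, 9, -35] -> [48, -20, 32, 10, -34] -> [-20, 32, 10, -34] -> [-20, 32, 10, -34] -> [-20, 32]
  [-36, -11, -45] -> [-35, -10, -44] -> [-10, -44] -> [-10, -44] -> [-10, -44]
  [44, -25, -40, 4, 34, 21] -> [45, -24, -39, 5, 35, 22] -> [-24, -39, 5, 35, 22] -> [-24, -39, 5, 35] -> [-24, -39]
  [-25, 25, 37, 34] -> [-24, 26, 38, 35] -> [26, 38, 35] -> [26, 38, 35] -> [26, 38]
  [10, 50, -49, -11, -37, -11, -22, -47] -> [11, 51, -48, -10, -36, -10, -21, -46] -> [51, -48, -10, -36, -10, -21, -46] -> [51, -48, -10, -36] -> [51, -48]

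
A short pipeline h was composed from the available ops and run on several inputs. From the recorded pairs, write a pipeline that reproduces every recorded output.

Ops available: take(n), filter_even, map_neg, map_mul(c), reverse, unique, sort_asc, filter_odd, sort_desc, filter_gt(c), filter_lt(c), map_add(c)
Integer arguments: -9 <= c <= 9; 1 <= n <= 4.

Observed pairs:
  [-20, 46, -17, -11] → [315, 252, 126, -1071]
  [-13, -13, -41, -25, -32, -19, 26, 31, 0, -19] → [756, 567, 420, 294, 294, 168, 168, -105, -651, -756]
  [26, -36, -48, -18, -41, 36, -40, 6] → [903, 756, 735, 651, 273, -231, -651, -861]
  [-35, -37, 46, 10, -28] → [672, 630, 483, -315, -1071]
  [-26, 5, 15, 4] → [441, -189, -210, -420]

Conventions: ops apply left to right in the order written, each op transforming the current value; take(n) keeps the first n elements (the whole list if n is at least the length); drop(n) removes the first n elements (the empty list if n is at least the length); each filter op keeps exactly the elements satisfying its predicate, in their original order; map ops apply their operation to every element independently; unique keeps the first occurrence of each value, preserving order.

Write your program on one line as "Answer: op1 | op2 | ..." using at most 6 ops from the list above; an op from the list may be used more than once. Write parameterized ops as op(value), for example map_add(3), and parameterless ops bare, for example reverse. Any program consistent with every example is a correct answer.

map_add(5) | map_mul(-7) | sort_desc | map_neg | map_mul(-3)

Check, running the answer program on each example:
  [-20, 46, -17, -11] -> [-15, 51, -12, -6] -> [105, -357, 84, 42] -> [105, 84, 42, -357] -> [-105, -84, -42, 357] -> [315, 252, 126, -1071]
  [-13, -13, -41, -25, -32, -19, 26, 31, 0, -19] -> [-8, -8, -36, -20, -27, -14, 31, 36, 5, -14] -> [56, 56, 252, 140, 189, 98, -217, -252, -35, 98] -> [252, 189, 140, 98, 98, 56, 56, -35, -217, -252] -> [-252, -189, -140, -98, -98, -56, -56, 35, 217, 252] -> [756, 567, 420, 294, 294, 168, 168, -105, -651, -756]
  [26, -36, -48, -18, -41, 36, -40, 6] -> [31, -31, -43, -13, -36, 41, -35, 11] -> [-217, 217, 301, 91, 252, -287, 245, -77] -> [301, 252, 245, 217, 91, -77, -217, -287] -> [-301, -252, -245, -217, -91, 77, 217, 287] -> [903, 756, 735, 651, 273, -231, -651, -861]
  [-35, -37, 46, 10, -28] -> [-30, -32, 51, 15, -23] -> [210, 224, -357, -105, 161] -> [224, 210, 161, -105, -357] -> [-224, -210, -161, 105, 357] -> [672, 630, 483, -315, -1071]
  [-26, 5, 15, 4] -> [-21, 10, 20, 9] -> [147, -70, -140, -63] -> [147, -63, -70, -140] -> [-147, 63, 70, 140] -> [441, -189, -210, -420]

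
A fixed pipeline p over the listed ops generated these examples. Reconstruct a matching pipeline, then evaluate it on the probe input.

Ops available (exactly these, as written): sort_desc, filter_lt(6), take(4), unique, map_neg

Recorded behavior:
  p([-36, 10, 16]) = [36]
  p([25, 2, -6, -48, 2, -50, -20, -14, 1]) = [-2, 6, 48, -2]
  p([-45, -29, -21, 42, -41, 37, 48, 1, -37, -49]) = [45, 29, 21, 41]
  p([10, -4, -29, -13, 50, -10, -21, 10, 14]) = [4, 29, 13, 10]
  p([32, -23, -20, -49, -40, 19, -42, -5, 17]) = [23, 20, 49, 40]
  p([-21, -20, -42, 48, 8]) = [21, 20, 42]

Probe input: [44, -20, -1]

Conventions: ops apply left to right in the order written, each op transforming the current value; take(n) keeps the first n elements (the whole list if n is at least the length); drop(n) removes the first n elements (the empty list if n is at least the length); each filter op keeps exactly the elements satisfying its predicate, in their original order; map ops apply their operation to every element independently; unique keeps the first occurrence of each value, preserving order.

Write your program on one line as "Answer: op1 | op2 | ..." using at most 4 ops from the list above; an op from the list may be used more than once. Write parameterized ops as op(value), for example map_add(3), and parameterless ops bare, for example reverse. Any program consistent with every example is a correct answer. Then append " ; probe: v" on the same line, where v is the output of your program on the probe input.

filter_lt(6) | take(4) | map_neg ; probe: [20, 1]

Check, running the answer program on each example:
  [-36, 10, 16] -> [-36] -> [-36] -> [36]
  [25, 2, -6, -48, 2, -50, -20, -14, 1] -> [2, -6, -48, 2, -50, -20, -14, 1] -> [2, -6, -48, 2] -> [-2, 6, 48, -2]
  [-45, -29, -21, 42, -41, 37, 48, 1, -37, -49] -> [-45, -29, -21, -41, 1, -37, -49] -> [-45, -29, -21, -41] -> [45, 29, 21, 41]
  [10, -4, -29, -13, 50, -10, -21, 10, 14] -> [-4, -29, -13, -10, -21] -> [-4, -29, -13, -10] -> [4, 29, 13, 10]
  [32, -23, -20, -49, -40, 19, -42, -5, 17] -> [-23, -20, -49, -40, -42, -5] -> [-23, -20, -49, -40] -> [23, 20, 49, 40]
  [-21, -20, -42, 48, 8] -> [-21, -20, -42] -> [-21, -20, -42] -> [21, 20, 42]
  probe: [44, -20, -1] -> [-20, -1] -> [-20, -1] -> [20, 1]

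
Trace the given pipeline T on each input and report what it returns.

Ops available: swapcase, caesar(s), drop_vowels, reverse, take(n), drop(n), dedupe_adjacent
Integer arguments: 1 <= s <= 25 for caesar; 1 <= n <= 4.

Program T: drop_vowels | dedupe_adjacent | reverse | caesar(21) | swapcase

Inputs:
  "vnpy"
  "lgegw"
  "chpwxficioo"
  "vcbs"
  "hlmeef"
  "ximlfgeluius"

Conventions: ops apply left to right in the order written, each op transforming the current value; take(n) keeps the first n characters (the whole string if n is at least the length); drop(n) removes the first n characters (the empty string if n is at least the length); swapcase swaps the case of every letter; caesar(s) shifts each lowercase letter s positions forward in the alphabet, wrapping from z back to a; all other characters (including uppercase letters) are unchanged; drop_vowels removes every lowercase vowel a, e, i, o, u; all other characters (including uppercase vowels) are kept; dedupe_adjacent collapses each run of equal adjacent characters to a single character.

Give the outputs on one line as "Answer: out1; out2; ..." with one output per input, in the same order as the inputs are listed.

Execution, op by op:
  "vnpy" -> "vnpy" -> "vnpy" -> "ypnv" -> "tkiq" -> "TKIQ"
  "lgegw" -> "lggw" -> "lgw" -> "wgl" -> "rbg" -> "RBG"
  "chpwxficioo" -> "chpwxfc" -> "chpwxfc" -> "cfxwphc" -> "xasrkcx" -> "XASRKCX"
  "vcbs" -> "vcbs" -> "vcbs" -> "sbcv" -> "nwxq" -> "NWXQ"
  "hlmeef" -> "hlmf" -> "hlmf" -> "fmlh" -> "ahgc" -> "AHGC"
  "ximlfgeluius" -> "xmlfgls" -> "xmlfgls" -> "slgflmx" -> "ngbaghs" -> "NGBAGHS"

"TKIQ"; "RBG"; "XASRKCX"; "NWXQ"; "AHGC"; "NGBAGHS"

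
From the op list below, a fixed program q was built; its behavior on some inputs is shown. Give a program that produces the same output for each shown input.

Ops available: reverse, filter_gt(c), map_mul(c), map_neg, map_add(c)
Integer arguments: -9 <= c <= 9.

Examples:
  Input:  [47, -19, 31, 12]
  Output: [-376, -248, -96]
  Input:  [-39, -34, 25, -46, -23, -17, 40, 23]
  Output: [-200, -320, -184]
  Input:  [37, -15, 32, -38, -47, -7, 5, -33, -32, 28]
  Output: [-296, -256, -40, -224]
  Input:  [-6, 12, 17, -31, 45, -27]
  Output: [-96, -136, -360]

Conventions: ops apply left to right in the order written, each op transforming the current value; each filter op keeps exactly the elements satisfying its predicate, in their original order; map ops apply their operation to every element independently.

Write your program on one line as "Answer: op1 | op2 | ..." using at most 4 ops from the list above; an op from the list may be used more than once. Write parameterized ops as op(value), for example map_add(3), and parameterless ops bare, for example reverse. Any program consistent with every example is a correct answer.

filter_gt(-3) | reverse | map_mul(-8) | reverse

Check, running the answer program on each example:
  [47, -19, 31, 12] -> [47, 31, 12] -> [12, 31, 47] -> [-96, -248, -376] -> [-376, -248, -96]
  [-39, -34, 25, -46, -23, -17, 40, 23] -> [25, 40, 23] -> [23, 40, 25] -> [-184, -320, -200] -> [-200, -320, -184]
  [37, -15, 32, -38, -47, -7, 5, -33, -32, 28] -> [37, 32, 5, 28] -> [28, 5, 32, 37] -> [-224, -40, -256, -296] -> [-296, -256, -40, -224]
  [-6, 12, 17, -31, 45, -27] -> [12, 17, 45] -> [45, 17, 12] -> [-360, -136, -96] -> [-96, -136, -360]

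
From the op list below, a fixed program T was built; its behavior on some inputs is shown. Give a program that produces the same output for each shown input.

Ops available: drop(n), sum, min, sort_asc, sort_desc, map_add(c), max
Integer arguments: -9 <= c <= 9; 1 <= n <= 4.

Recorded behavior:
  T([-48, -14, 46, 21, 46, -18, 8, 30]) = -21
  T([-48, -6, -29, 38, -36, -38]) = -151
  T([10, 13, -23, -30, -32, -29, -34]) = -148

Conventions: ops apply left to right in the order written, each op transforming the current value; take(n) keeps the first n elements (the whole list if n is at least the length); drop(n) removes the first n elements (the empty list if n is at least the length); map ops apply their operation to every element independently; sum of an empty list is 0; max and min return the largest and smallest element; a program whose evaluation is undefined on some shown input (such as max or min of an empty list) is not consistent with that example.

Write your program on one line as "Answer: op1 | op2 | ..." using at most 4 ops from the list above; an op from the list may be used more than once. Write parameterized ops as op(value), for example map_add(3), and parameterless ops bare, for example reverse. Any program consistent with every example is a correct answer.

sort_desc | drop(2) | sum

Check, running the answer program on each example:
  [-48, -14, 46, 21, 46, -18, 8, 30] -> [46, 46, 30, 21, 8, -14, -18, -48] -> [30, 21, 8, -14, -18, -48] -> -21
  [-48, -6, -29, 38, -36, -38] -> [38, -6, -29, -36, -38, -48] -> [-29, -36, -38, -48] -> -151
  [10, 13, -23, -30, -32, -29, -34] -> [13, 10, -23, -29, -30, -32, -34] -> [-23, -29, -30, -32, -34] -> -148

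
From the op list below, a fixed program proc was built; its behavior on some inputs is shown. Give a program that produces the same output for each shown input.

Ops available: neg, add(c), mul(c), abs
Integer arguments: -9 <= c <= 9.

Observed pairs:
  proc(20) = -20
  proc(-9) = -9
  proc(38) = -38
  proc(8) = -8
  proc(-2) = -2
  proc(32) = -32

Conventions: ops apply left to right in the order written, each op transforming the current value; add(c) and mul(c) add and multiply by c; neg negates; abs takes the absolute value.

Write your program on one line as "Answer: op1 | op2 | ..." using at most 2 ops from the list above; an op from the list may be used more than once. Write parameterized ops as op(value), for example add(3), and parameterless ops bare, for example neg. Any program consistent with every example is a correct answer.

abs | neg

Check, running the answer program on each example:
  20 -> 20 -> -20
  -9 -> 9 -> -9
  38 -> 38 -> -38
  8 -> 8 -> -8
  -2 -> 2 -> -2
  32 -> 32 -> -32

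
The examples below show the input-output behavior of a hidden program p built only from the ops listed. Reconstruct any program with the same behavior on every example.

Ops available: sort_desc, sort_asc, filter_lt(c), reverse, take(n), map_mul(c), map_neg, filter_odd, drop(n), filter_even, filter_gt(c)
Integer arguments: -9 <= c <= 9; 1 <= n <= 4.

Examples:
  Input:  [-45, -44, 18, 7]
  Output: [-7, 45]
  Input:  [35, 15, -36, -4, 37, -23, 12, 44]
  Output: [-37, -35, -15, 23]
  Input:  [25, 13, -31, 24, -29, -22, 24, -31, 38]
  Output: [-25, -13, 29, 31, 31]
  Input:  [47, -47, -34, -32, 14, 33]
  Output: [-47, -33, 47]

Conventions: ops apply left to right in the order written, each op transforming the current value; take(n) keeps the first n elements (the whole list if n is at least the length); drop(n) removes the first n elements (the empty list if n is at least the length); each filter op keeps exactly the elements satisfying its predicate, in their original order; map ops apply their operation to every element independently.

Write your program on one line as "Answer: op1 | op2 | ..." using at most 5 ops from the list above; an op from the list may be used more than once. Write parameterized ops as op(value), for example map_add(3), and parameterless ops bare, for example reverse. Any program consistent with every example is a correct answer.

filter_odd | map_neg | sort_desc | reverse

Check, running the answer program on each example:
  [-45, -44, 18, 7] -> [-45, 7] -> [45, -7] -> [45, -7] -> [-7, 45]
  [35, 15, -36, -4, 37, -23, 12, 44] -> [35, 15, 37, -23] -> [-35, -15, -37, 23] -> [23, -15, -35, -37] -> [-37, -35, -15, 23]
  [25, 13, -31, 24, -29, -22, 24, -31, 38] -> [25, 13, -31, -29, -31] -> [-25, -13, 31, 29, 31] -> [31, 31, 29, -13, -25] -> [-25, -13, 29, 31, 31]
  [47, -47, -34, -32, 14, 33] -> [47, -47, 33] -> [-47, 47, -33] -> [47, -33, -47] -> [-47, -33, 47]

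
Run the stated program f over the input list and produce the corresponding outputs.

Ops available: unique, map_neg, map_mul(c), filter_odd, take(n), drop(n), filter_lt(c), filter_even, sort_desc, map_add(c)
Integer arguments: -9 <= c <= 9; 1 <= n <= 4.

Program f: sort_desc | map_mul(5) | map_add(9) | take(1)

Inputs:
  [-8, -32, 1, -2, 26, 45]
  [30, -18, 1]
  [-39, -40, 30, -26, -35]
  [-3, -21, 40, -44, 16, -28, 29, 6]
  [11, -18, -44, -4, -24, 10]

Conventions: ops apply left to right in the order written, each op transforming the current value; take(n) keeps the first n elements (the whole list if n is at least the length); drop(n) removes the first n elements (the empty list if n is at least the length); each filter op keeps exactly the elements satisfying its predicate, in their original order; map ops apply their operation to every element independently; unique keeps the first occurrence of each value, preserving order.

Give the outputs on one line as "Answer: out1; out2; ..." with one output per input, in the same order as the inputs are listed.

[234]; [159]; [159]; [209]; [64]

Execution, op by op:
  [-8, -32, 1, -2, 26, 45] -> [45, 26, 1, -2, -8, -32] -> [225, 130, 5, -10, -40, -160] -> [234, 139, 14, -1, -31, -151] -> [234]
  [30, -18, 1] -> [30, 1, -18] -> [150, 5, -90] -> [159, 14, -81] -> [159]
  [-39, -40, 30, -26, -35] -> [30, -26, -35, -39, -40] -> [150, -130, -175, -195, -200] -> [159, -121, -166, -186, -191] -> [159]
  [-3, -21, 40, -44, 16, -28, 29, 6] -> [40, 29, 16, 6, -3, -21, -28, -44] -> [200, 145, 80, 30, -15, -105, -140, -220] -> [209, 154, 89, 39, -6, -96, -131, -211] -> [209]
  [11, -18, -44, -4, -24, 10] -> [11, 10, -4, -18, -24, -44] -> [55, 50, -20, -90, -120, -220] -> [64, 59, -11, -81, -111, -211] -> [64]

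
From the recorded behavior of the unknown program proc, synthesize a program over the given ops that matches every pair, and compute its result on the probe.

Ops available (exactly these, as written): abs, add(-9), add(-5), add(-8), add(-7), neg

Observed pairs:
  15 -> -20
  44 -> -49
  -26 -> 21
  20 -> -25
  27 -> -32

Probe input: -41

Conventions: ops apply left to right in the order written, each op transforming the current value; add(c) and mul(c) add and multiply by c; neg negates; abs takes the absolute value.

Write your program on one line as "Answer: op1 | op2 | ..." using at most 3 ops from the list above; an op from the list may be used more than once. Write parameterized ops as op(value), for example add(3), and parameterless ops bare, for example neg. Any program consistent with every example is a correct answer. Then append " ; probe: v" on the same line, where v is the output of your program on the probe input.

neg | add(-5) ; probe: 36

Check, running the answer program on each example:
  15 -> -15 -> -20
  44 -> -44 -> -49
  -26 -> 26 -> 21
  20 -> -20 -> -25
  27 -> -27 -> -32
  probe: -41 -> 41 -> 36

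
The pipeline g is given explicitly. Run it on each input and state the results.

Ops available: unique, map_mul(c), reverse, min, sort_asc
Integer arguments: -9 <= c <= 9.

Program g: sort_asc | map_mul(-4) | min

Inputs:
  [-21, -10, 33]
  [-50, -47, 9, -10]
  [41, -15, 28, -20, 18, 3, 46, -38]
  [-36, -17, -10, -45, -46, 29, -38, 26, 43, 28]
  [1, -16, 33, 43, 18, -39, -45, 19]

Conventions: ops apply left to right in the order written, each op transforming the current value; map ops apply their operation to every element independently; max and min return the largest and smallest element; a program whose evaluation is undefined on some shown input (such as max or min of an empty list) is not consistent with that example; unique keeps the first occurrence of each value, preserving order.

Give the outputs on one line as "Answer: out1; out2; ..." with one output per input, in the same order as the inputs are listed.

-132; -36; -184; -172; -172

Execution, op by op:
  [-21, -10, 33] -> [-21, -10, 33] -> [84, 40, -132] -> -132
  [-50, -47, 9, -10] -> [-50, -47, -10, 9] -> [200, 188, 40, -36] -> -36
  [41, -15, 28, -20, 18, 3, 46, -38] -> [-38, -20, -15, 3, 18, 28, 41, 46] -> [152, 80, 60, -12, -72, -112, -164, -184] -> -184
  [-36, -17, -10, -45, -46, 29, -38, 26, 43, 28] -> [-46, -45, -38, -36, -17, -10, 26, 28, 29, 43] -> [184, 180, 152, 144, 68, 40, -104, -112, -116, -172] -> -172
  [1, -16, 33, 43, 18, -39, -45, 19] -> [-45, -39, -16, 1, 18, 19, 33, 43] -> [180, 156, 64, -4, -72, -76, -132, -172] -> -172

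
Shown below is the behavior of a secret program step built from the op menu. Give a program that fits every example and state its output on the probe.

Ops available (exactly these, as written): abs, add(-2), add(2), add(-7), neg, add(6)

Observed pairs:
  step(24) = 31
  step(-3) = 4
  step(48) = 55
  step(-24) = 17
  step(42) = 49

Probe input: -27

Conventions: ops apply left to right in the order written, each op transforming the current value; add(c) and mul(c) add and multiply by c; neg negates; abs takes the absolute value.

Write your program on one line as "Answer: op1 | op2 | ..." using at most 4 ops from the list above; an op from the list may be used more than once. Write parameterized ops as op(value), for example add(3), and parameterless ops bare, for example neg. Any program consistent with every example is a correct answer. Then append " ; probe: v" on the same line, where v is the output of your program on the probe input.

neg | add(-7) | abs ; probe: 20

Check, running the answer program on each example:
  24 -> -24 -> -31 -> 31
  -3 -> 3 -> -4 -> 4
  48 -> -48 -> -55 -> 55
  -24 -> 24 -> 17 -> 17
  42 -> -42 -> -49 -> 49
  probe: -27 -> 27 -> 20 -> 20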